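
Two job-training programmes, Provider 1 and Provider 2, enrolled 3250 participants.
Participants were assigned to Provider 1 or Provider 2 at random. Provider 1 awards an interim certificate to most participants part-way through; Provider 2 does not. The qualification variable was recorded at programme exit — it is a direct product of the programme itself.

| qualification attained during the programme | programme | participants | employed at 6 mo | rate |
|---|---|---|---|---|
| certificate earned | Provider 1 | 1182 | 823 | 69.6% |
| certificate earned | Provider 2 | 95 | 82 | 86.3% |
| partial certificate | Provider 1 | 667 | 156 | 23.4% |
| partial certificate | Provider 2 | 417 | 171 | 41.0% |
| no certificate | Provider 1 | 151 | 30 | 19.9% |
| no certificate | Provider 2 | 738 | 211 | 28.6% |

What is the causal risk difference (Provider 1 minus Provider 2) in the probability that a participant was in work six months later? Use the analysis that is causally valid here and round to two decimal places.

Qualification attained during the programme lies on the pathway programme → qualification attained during the programme → outcome, so adjusting for it blocks the indirect effect. For the total causal effect of programme, use the unadjusted pooled rates.
The causal difference is the pooled difference: 0.504 − 0.371 = +0.133.

+0.13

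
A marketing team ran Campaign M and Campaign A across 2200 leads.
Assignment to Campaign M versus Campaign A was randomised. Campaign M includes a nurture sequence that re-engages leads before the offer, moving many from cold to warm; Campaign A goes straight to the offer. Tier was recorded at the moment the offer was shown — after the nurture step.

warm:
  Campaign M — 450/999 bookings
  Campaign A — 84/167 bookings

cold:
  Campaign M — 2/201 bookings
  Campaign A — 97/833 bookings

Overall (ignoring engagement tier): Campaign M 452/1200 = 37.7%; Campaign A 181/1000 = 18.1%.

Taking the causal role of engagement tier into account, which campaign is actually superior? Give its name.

Campaign M

Campaign A is higher inside every engagement tier stratum but Campaign M is higher in aggregate. Whether to stratify depends on how engagement tier relates to the campaign.
Engagement tier lies on the pathway campaign → engagement tier → outcome, so adjusting for it blocks the indirect effect. For the total causal effect of campaign, use the unadjusted pooled rates.
Pooled: Campaign M 37.7% vs Campaign A 18.1%; Campaign M is higher overall.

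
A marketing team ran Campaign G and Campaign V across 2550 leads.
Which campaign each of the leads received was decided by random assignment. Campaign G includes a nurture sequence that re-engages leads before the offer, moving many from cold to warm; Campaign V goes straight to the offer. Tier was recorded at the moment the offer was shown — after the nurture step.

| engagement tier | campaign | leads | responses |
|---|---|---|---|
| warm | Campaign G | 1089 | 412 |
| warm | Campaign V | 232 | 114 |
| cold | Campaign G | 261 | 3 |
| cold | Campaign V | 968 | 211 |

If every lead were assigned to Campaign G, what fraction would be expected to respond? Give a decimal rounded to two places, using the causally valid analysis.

Campaign V is higher inside every engagement tier stratum but Campaign G is higher in aggregate. Whether to stratify depends on how engagement tier relates to the campaign.
Engagement tier is recorded after the campaign and is itself shifted by it — it sits on the causal path from campaign to outcome. Conditioning on a mediator would strip out part of the effect we want; the pooled comparison gives the total causal effect.
So P(outcome | do(Campaign G)) is just the pooled rate for Campaign G: 415/1350 = 0.307.

0.31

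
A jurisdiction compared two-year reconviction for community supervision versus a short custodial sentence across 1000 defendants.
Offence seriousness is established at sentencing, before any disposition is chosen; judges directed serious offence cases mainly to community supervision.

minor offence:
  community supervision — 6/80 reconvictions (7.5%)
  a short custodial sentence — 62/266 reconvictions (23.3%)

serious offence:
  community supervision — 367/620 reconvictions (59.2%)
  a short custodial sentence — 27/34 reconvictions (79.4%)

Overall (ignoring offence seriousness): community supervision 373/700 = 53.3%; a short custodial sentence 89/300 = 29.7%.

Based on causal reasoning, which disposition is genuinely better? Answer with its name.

community supervision

Nothing the disposition does changes offence seriousness; the imbalance is an allocation artefact. With offence seriousness also predicting the outcome, the pooled figure is confounded, and the within-stratum comparison is the causal one.
Within each level — minor offence: 7.5% vs 23.3%; serious offence: 59.2% vs 79.4% — community supervision is lower every time.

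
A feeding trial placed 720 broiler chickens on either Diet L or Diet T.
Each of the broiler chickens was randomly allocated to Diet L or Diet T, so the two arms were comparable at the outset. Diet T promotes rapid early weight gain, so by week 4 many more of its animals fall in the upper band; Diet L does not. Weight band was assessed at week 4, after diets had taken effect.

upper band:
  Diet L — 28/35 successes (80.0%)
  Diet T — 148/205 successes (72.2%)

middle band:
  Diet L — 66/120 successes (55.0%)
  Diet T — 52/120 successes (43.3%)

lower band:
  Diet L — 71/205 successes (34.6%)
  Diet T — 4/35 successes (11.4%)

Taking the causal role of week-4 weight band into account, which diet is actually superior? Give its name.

Week-4 weight band lies on the pathway diet → week-4 weight band → outcome, so adjusting for it blocks the indirect effect. For the total causal effect of diet, use the unadjusted pooled rates.
Pooled: Diet L 45.8% vs Diet T 56.7%; Diet T is higher overall.

Diet T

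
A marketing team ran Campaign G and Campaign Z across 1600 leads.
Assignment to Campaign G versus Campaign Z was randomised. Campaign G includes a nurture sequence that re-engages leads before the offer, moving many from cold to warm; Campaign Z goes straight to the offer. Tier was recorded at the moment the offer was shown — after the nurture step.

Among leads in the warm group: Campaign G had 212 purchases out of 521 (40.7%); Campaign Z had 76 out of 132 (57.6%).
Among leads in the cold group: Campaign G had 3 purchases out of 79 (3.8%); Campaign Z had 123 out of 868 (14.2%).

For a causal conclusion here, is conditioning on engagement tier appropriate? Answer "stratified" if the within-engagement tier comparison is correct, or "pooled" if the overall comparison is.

Engagement tier lies on the pathway campaign → engagement tier → outcome, so adjusting for it blocks the indirect effect. For the total causal effect of campaign, use the unadjusted pooled rates.
Pooled: Campaign G 35.8% vs Campaign Z 19.9%; Campaign G is higher overall.

pooled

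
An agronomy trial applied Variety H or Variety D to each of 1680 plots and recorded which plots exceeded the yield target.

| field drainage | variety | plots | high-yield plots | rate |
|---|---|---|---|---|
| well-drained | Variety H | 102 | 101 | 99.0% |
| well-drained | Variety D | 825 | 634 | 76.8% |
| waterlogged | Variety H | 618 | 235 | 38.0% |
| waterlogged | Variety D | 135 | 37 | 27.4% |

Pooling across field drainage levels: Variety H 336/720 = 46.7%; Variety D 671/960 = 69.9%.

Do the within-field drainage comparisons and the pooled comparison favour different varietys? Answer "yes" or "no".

yes

Within each field drainage level (well-drained 99.0% vs 76.8%; waterlogged 38.0% vs 27.4%), Variety H has the higher rate every time. Pooled: 46.7% vs 69.9% — Variety D has the higher rate overall. The two comparisons disagree.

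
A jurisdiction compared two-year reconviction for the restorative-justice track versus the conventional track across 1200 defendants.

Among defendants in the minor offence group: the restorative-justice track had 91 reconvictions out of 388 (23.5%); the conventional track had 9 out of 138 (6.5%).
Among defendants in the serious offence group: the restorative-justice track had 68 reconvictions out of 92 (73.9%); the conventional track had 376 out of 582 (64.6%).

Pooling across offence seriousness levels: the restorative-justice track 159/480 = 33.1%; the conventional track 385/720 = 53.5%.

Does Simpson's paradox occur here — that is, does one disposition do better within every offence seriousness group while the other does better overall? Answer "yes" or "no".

Within each offence seriousness level (minor offence 23.5% vs 6.5%; serious offence 73.9% vs 64.6%), the conventional track has the lower rate every time. Pooled: 33.1% vs 53.5% — the restorative-justice track has the lower rate overall. The two comparisons disagree.

yes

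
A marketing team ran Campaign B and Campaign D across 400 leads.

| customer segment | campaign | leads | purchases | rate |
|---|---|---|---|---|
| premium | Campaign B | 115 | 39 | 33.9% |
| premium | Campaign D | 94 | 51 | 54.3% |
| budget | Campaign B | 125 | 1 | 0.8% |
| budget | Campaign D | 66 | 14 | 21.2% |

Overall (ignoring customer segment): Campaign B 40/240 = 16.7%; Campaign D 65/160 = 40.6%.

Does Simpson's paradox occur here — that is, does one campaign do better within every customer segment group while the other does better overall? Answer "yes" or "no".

Within each customer segment level (premium 33.9% vs 54.3%; budget 0.8% vs 21.2%), Campaign D has the higher rate every time. Pooled: 16.7% vs 40.6% — Campaign D has the higher rate overall. They agree.

no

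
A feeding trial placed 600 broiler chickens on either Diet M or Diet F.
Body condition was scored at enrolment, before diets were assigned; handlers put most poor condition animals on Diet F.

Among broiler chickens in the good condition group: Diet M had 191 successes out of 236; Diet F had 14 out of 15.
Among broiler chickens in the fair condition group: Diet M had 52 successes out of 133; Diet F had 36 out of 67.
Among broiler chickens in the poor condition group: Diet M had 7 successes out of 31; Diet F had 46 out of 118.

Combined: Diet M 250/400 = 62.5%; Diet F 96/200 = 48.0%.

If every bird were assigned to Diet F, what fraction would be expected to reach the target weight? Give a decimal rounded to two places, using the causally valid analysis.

The stratified and pooled comparisons disagree (Diet F wins within each starting body condition; Diet M wins overall), so the answer turns on the causal role of starting body condition.
Nothing the diet does changes starting body condition; the imbalance is an allocation artefact. With starting body condition also predicting the outcome, the pooled figure is confounded, and the within-stratum comparison is the causal one.
Standardising Diet F to the population starting body condition mix: 0.418·14/15 + 0.333·36/67 + 0.248·46/118 = 0.666.

0.67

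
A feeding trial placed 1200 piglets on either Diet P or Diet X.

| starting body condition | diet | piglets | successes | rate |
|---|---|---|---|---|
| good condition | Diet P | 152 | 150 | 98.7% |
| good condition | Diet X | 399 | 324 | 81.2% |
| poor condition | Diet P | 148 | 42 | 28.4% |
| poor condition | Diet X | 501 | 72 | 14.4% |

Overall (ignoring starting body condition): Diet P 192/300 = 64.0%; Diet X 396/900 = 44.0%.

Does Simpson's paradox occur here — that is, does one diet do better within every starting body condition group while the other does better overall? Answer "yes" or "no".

no

Within each starting body condition level (good condition 98.7% vs 81.2%; poor condition 28.4% vs 14.4%), Diet P has the higher rate every time. Pooled: 64.0% vs 44.0% — Diet P has the higher rate overall. They agree.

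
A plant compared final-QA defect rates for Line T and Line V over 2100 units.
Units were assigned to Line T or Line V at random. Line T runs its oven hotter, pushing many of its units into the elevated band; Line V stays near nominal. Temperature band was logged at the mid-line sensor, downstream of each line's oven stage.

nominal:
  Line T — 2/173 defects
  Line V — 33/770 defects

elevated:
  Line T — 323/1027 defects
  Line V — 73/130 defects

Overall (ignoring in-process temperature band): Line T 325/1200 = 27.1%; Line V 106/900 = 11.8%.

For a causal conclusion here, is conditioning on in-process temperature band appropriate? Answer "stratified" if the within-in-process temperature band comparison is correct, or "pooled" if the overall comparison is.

pooled

Within every in-process temperature band level Line T has the lower rate, yet pooled Line V does — Simpson's reversal.
Because the line influences in-process temperature band, in-process temperature band is a post-treatment mediator, not a confounder. Stratifying on it would bias the estimate; the causal effect is the crude pooled difference.
Pooled: Line T 27.1% vs Line V 11.8%; Line V is lower overall.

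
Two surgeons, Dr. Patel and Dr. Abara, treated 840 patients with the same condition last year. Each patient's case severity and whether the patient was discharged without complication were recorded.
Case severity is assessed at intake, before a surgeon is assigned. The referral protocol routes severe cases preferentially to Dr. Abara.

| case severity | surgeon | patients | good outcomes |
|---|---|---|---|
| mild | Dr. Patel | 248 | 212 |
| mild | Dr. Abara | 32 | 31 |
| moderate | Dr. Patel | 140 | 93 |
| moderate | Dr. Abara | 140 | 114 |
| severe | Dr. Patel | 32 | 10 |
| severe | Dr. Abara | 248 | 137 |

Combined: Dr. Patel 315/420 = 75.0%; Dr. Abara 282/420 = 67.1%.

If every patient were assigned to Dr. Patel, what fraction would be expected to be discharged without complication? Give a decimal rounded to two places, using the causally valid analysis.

0.61

The stratified and pooled comparisons disagree (Dr. Abara wins within each case severity; Dr. Patel wins overall), so the answer turns on the causal role of case severity.
Since case severity is a pre-existing factor (not a product of the surgeon) and it affects the outcome on its own, it is a confounder. The stratified rates, not the pooled rate, identify the causal effect.
Standardising Dr. Patel to the population case severity mix: 0.333·212/248 + 0.333·93/140 + 0.333·10/32 = 0.611.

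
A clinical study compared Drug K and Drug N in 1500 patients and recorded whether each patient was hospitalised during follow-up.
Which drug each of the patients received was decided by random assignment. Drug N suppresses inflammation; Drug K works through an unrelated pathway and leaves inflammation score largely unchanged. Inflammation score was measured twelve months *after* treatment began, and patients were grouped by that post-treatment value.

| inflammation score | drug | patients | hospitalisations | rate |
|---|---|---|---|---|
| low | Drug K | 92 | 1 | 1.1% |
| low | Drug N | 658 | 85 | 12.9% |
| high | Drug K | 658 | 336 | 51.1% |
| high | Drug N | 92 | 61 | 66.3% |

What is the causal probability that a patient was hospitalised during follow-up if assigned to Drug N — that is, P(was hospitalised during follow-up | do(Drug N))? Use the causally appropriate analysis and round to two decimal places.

0.19

The stratified and pooled comparisons disagree (Drug K wins within each inflammation score; Drug N wins overall), so the answer turns on the causal role of inflammation score.
Inflammation score here is a post-treatment variable shaped by the drug; conditioning on it would introduce bias rather than remove it. The overall comparison is the causal one.
So P(outcome | do(Drug N)) is just the pooled rate for Drug N: 146/750 = 0.195.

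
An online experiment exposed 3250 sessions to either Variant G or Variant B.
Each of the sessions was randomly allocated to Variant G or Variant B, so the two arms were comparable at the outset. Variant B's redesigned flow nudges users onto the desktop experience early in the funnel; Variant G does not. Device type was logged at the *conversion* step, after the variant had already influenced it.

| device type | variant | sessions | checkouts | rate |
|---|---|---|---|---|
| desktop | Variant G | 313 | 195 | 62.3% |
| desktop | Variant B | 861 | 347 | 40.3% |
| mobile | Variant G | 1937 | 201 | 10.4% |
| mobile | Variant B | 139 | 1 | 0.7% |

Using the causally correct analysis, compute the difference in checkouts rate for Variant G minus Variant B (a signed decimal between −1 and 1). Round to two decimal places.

-0.17

Because the variant influences device type, device type is a post-treatment mediator, not a confounder. Stratifying on it would bias the estimate; the causal effect is the crude pooled difference.
The causal difference is the pooled difference: 0.176 − 0.348 = -0.172.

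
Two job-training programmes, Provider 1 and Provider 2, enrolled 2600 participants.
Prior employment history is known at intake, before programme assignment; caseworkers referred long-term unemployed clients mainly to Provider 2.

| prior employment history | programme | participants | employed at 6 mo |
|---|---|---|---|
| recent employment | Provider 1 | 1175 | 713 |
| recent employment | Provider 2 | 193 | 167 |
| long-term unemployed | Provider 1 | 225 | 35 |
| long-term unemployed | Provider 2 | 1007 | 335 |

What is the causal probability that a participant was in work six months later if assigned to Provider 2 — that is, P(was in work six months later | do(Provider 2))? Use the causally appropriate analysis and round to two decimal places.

Prior employment history differs across programmes for reasons unrelated to any effect of the programme itself, and it separately predicts the outcome — a classic confounder. We must compare within prior employment history levels.
Standardising Provider 2 to the population prior employment history mix: 0.526·167/193 + 0.474·335/1007 = 0.613.

0.61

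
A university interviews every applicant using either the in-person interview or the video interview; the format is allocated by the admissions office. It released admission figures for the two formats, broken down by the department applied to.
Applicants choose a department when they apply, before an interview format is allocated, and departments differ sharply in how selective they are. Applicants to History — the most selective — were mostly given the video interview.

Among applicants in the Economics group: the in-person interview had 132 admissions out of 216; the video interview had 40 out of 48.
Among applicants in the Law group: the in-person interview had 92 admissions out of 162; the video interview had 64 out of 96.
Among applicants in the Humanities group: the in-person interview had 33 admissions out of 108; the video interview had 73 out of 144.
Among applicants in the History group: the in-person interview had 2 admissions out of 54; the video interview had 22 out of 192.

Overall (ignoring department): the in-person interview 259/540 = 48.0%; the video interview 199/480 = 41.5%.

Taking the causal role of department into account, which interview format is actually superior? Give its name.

the video interview

the video interview is higher inside every department stratum but the in-person interview is higher in aggregate. Whether to stratify depends on how department relates to the interview format.
The imbalance in department arose from how applicants were allocated, not from anything the interview format did; and department independently affects the outcome. The pooled gap is confounded — condition on department.
Within each level — Economics: 61.1% vs 83.3%; Law: 56.8% vs 66.7%; Humanities: 30.6% vs 50.7%; History: 3.7% vs 11.5% — the video interview is higher every time.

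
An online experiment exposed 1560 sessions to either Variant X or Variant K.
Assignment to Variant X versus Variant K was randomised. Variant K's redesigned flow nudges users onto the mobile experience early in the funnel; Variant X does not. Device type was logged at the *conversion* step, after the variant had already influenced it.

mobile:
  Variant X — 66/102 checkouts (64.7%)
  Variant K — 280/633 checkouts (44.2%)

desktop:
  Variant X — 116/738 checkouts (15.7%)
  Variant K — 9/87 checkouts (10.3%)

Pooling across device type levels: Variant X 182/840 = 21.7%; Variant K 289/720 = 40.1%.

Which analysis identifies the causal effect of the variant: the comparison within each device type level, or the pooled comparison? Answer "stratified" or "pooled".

The device type-specific comparison favours Variant X throughout, but the pooled figures favour Variant K. The question is whether to condition on device type.
The distribution of device type is itself part of what the variant does — it is an intermediate outcome. Holding it fixed would remove that part of the effect; the total effect is the pooled difference.
Pooled: Variant X 21.7% vs Variant K 40.1%; Variant K is higher overall.

pooled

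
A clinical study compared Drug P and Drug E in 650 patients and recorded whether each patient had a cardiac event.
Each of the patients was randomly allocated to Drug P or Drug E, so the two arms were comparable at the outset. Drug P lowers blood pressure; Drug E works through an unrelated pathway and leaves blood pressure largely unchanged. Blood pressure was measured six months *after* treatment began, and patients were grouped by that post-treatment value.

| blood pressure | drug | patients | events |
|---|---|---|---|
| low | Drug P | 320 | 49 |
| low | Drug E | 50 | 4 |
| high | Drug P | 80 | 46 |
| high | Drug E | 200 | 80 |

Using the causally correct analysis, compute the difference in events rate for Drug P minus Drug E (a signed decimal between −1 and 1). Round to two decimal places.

Because the drug influences blood pressure, blood pressure is a post-treatment mediator, not a confounder. Stratifying on it would bias the estimate; the causal effect is the crude pooled difference.
The causal difference is the pooled difference: 0.237 − 0.336 = -0.099.

-0.10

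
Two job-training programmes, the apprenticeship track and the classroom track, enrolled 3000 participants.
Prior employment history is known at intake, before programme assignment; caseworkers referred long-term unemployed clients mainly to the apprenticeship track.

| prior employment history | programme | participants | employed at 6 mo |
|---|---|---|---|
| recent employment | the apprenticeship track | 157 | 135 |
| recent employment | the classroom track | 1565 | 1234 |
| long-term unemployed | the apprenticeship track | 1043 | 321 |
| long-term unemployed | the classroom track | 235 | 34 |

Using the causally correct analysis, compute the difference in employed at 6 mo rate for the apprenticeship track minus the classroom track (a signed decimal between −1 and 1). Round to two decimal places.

+0.11

Prior employment history differs across programmes for reasons unrelated to any effect of the programme itself, and it separately predicts the outcome — a classic confounder. We must compare within prior employment history levels.
Adjusting over the population distribution of prior employment history: 0.574·(0.860−0.788) + 0.426·(0.308−0.145) = +0.110.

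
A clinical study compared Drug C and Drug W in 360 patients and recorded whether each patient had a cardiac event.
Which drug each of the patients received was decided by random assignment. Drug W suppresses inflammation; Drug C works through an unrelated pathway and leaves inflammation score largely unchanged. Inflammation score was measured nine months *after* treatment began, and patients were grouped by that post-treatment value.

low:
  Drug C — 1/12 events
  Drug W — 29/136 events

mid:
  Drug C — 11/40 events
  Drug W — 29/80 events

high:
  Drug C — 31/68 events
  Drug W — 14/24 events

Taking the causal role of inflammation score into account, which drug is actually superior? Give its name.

Inflammation score is recorded after the drug and is itself shifted by it — it sits on the causal path from drug to outcome. Conditioning on a mediator would strip out part of the effect we want; the pooled comparison gives the total causal effect.
Pooled: Drug C 35.8% vs Drug W 30.0%; Drug W is lower overall.

Drug W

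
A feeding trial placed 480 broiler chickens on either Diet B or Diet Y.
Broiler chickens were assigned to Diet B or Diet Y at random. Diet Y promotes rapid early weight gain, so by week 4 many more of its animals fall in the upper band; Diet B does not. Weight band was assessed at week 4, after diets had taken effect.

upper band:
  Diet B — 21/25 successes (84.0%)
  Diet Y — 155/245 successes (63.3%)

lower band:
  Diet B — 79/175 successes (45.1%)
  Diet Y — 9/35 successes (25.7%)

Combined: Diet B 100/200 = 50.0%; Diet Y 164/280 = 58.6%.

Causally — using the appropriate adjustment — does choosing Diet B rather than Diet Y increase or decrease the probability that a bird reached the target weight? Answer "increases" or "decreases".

decreases

Week-4 weight band is recorded after the diet and is itself shifted by it — it sits on the causal path from diet to outcome. Conditioning on a mediator would strip out part of the effect we want; the pooled comparison gives the total causal effect.
Pooled: Diet B 50.0% vs Diet Y 58.6%; Diet Y is higher overall.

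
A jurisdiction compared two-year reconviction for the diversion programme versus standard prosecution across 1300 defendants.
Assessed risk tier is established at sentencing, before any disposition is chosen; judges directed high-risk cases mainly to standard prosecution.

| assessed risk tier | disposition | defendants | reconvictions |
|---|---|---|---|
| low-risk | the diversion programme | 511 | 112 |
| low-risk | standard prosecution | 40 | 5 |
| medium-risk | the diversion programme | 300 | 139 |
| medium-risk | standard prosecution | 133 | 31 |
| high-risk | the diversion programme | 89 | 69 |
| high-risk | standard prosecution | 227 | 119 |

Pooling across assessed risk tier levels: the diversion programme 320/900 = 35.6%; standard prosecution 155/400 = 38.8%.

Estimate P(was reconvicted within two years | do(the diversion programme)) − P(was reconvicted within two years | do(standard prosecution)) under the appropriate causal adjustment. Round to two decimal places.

+0.18

Within every assessed risk tier level standard prosecution has the lower rate, yet pooled the diversion programme does — Simpson's reversal.
Nothing the disposition does changes assessed risk tier; the imbalance is an allocation artefact. With assessed risk tier also predicting the outcome, the pooled figure is confounded, and the within-stratum comparison is the causal one.
Adjusting over the population distribution of assessed risk tier: 0.424·(0.219−0.125) + 0.333·(0.463−0.233) + 0.243·(0.775−0.524) = +0.178.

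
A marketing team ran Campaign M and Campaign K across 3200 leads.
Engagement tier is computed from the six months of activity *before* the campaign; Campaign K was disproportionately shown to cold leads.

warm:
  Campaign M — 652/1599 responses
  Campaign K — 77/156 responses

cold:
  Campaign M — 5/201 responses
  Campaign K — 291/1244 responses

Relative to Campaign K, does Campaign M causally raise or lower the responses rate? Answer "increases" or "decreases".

decreases

Since engagement tier is a pre-existing factor (not a product of the campaign) and it affects the outcome on its own, it is a confounder. The stratified rates, not the pooled rate, identify the causal effect.
Within each level — warm: 40.8% vs 49.4%; cold: 2.5% vs 23.4% — Campaign K is higher every time.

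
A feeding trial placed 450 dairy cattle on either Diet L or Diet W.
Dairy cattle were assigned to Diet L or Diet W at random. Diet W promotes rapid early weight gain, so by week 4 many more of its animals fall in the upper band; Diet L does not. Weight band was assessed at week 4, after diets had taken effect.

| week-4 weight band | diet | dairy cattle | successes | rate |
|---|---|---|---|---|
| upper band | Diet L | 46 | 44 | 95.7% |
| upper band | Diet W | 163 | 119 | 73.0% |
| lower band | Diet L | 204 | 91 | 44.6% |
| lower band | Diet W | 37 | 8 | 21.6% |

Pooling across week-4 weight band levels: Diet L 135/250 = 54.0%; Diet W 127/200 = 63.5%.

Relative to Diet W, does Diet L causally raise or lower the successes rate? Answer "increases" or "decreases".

Because the diet influences week-4 weight band, week-4 weight band is a post-treatment mediator, not a confounder. Stratifying on it would bias the estimate; the causal effect is the crude pooled difference.
Pooled: Diet L 54.0% vs Diet W 63.5%; Diet W is higher overall.

decreases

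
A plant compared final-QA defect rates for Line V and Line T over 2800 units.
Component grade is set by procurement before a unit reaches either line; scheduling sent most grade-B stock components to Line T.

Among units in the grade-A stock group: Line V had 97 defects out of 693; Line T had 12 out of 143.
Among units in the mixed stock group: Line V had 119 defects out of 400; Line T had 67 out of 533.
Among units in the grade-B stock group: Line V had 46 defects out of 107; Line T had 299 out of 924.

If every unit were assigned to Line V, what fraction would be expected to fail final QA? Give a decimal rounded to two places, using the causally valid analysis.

0.30

Component grade differs across lines for reasons unrelated to any effect of the line itself, and it separately predicts the outcome — a classic confounder. We must compare within component grade levels.
Standardising Line V to the population component grade mix: 0.299·97/693 + 0.333·119/400 + 0.368·46/107 = 0.299.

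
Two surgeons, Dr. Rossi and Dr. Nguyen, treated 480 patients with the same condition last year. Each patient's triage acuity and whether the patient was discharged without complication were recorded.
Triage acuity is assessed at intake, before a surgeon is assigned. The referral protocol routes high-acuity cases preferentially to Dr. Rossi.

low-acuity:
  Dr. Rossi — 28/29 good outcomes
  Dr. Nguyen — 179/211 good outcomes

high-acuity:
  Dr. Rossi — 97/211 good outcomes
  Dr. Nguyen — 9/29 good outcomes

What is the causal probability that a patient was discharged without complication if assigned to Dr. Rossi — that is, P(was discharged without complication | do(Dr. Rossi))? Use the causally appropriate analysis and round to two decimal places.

0.71

Dr. Rossi is higher inside every triage acuity stratum but Dr. Nguyen is higher in aggregate. Whether to stratify depends on how triage acuity relates to the surgeon.
Triage acuity differs across surgeons for reasons unrelated to any effect of the surgeon itself, and it separately predicts the outcome — a classic confounder. We must compare within triage acuity levels.
Standardising Dr. Rossi to the population triage acuity mix: 0.500·28/29 + 0.500·97/211 = 0.713.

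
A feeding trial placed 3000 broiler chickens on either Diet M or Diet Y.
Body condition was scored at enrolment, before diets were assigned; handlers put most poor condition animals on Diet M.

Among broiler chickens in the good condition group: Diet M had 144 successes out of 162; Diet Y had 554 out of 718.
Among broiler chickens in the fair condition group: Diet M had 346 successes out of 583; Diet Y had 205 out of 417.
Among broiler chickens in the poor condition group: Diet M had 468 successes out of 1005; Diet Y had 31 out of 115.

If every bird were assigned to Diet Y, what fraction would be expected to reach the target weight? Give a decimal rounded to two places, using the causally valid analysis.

0.49

Diet M is higher inside every starting body condition stratum but Diet Y is higher in aggregate. Whether to stratify depends on how starting body condition relates to the diet.
Here starting body condition is a common cause — it drives both which diet a case falls under and the outcome. The crude comparison mixes populations; the stratum-specific rates are the causally relevant ones.
Standardising Diet Y to the population starting body condition mix: 0.293·554/718 + 0.333·205/417 + 0.373·31/115 = 0.491.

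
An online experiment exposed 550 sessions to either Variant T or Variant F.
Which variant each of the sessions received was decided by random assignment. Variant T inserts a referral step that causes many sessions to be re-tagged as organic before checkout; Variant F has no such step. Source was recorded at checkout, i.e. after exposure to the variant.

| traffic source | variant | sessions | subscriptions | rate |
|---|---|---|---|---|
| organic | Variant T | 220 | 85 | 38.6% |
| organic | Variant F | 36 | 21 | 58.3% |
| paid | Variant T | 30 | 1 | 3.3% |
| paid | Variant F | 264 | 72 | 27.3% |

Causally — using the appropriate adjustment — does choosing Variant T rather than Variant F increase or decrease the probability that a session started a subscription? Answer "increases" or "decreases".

Within every traffic source level Variant F has the higher rate, yet pooled Variant T does — Simpson's reversal.
Traffic source is downstream of the variant. One should not condition on a consequence of treatment, so the overall rates are the right comparison.
Pooled: Variant T 34.4% vs Variant F 31.0%; Variant T is higher overall.

increases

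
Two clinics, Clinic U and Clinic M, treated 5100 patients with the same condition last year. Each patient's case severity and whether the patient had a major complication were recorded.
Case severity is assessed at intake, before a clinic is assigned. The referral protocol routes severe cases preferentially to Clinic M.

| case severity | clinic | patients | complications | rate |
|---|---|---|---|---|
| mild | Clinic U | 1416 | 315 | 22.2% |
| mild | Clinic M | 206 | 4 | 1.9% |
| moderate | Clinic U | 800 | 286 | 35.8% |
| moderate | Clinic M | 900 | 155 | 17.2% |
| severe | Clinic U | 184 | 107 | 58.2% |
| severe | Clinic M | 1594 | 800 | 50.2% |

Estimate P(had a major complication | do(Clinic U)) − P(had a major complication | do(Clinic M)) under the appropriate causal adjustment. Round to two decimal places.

The imbalance in case severity arose from how patients were allocated, not from anything the clinic did; and case severity independently affects the outcome. The pooled gap is confounded — condition on case severity.
Adjusting over the population distribution of case severity: 0.318·(0.222−0.019) + 0.333·(0.357−0.172) + 0.349·(0.582−0.502) = +0.154.

+0.15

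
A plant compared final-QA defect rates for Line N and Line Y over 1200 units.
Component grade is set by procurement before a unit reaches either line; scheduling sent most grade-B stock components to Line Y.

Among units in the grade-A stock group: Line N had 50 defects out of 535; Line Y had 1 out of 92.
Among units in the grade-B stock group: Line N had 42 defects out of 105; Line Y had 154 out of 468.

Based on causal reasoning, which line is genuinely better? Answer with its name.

The stratified and pooled comparisons disagree (Line Y wins within each component grade; Line N wins overall), so the answer turns on the causal role of component grade.
Here component grade is a common cause — it drives both which line a case falls under and the outcome. The crude comparison mixes populations; the stratum-specific rates are the causally relevant ones.
Within each level — grade-A stock: 9.3% vs 1.1%; grade-B stock: 40.0% vs 32.9% — Line Y is lower every time.

Line Y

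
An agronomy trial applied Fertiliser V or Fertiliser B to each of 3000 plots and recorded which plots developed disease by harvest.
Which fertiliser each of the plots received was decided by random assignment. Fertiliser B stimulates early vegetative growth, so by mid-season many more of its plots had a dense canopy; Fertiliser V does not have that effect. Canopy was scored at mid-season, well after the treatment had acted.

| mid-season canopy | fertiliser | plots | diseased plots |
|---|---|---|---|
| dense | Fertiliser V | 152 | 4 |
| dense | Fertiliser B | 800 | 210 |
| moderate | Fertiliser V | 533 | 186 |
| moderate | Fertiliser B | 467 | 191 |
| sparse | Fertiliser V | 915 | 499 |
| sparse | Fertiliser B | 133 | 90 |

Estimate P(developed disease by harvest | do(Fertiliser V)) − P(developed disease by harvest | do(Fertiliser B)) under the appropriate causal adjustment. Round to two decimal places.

Fertiliser V is lower inside every mid-season canopy stratum but Fertiliser B is lower in aggregate. Whether to stratify depends on how mid-season canopy relates to the fertiliser.
Because the fertiliser influences mid-season canopy, mid-season canopy is a post-treatment mediator, not a confounder. Stratifying on it would bias the estimate; the causal effect is the crude pooled difference.
The causal difference is the pooled difference: 0.431 − 0.351 = +0.080.

+0.08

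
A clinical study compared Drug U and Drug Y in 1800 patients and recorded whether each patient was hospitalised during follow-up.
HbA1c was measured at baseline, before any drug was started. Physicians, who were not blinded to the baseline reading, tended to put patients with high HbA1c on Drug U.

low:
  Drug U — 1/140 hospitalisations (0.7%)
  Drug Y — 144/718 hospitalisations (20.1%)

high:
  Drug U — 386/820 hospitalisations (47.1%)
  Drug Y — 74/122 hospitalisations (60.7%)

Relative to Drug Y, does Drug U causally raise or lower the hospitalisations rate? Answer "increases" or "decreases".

Drug U is lower inside every HbA1c stratum but Drug Y is lower in aggregate. Whether to stratify depends on how HbA1c relates to the drug.
Nothing the drug does changes HbA1c; the imbalance is an allocation artefact. With HbA1c also predicting the outcome, the pooled figure is confounded, and the within-stratum comparison is the causal one.
Within each level — low: 0.7% vs 20.1%; high: 47.1% vs 60.7% — Drug U is lower every time.

decreases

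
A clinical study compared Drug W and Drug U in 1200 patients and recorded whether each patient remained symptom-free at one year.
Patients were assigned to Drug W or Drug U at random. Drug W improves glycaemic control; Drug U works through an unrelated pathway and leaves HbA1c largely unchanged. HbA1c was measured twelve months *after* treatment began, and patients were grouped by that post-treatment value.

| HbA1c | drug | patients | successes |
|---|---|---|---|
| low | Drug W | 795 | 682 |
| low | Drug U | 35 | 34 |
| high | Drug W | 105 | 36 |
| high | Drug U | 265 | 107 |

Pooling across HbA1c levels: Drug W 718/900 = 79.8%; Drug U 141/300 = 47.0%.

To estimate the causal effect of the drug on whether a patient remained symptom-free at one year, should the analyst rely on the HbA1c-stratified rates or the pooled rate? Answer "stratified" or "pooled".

pooled

The stratified and pooled comparisons disagree (Drug U wins within each HbA1c; Drug W wins overall), so the answer turns on the causal role of HbA1c.
Stratifying would compare drugs among patients the drugs themselves sorted into HbA1c groups — a form of selection on an intermediate. The unconditioned pooled rates give the total causal effect.
Pooled: Drug W 79.8% vs Drug U 47.0%; Drug W is higher overall.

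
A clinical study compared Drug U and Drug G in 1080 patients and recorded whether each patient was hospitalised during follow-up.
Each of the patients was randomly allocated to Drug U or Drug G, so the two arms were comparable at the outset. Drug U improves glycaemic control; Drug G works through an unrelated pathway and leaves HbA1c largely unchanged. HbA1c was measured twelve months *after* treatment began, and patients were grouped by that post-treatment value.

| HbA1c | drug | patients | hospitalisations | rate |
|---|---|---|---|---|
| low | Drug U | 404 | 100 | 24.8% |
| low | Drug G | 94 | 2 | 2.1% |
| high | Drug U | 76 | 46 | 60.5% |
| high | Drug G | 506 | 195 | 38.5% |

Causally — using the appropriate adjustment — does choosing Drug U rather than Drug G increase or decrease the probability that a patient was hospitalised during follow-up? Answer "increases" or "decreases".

decreases

Drug G is lower inside every HbA1c stratum but Drug U is lower in aggregate. Whether to stratify depends on how HbA1c relates to the drug.
HbA1c lies on the pathway drug → HbA1c → outcome, so adjusting for it blocks the indirect effect. For the total causal effect of drug, use the unadjusted pooled rates.
Pooled: Drug U 30.4% vs Drug G 32.8%; Drug U is lower overall.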